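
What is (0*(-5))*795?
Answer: 0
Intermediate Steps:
(0*(-5))*795 = 0*795 = 0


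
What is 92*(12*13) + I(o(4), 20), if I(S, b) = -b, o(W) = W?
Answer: 14332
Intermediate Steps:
92*(12*13) + I(o(4), 20) = 92*(12*13) - 1*20 = 92*156 - 20 = 14352 - 20 = 14332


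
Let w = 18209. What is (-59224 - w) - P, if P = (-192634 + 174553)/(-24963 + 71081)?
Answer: -3571037013/46118 ≈ -77433.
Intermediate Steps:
P = -18081/46118 ≈ -0.39206
(-59224 - w) - P = (-59224 - 1*18209) - 1*(-18081/46118) = (-59224 - 18209) + 18081/46118 = -77433 + 18081/46118 = -3571037013/46118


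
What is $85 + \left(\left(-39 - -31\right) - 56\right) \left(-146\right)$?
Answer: $9429$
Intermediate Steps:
$85 + \left(\left(-39 - -31\right) - 56\right) \left(-146\right) = 85 + \left(\left(-39 + 31\right) - 56\right) \left(-146\right) = 85 + \left(-8 - 56\right) \left(-146\right) = 85 - -9344 = 85 + 9344 = 9429$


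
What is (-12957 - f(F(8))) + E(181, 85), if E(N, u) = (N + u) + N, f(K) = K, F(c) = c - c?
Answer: -12510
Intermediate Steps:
F(c) = 0
E(N, u) = u + 2*N
(-12957 - f(F(8))) + E(181, 85) = (-12957 - 1*0) + (85 + 2*181) = (-12957 + 0) + (85 + 362) = -12957 + 447 = -12510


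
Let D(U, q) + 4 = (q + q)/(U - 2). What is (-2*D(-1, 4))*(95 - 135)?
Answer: -1600/3 ≈ -533.33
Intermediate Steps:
D(U, q) = -4 + 2*q/(-2 + U) (D(U, q) = -4 + (q + q)/(U - 2) = -4 + (2*q)/(-2 + U) = -4 + 2*q/(-2 + U))
(-2*D(-1, 4))*(95 - 135) = (-4*(4 + 4 - 2*(-1))/(-2 - 1))*(95 - 135) = -4*(4 + 4 + 2)/(-3)*(-40) = -4*(-1)*10/3*(-40) = -2*(-20/3)*(-40) = (40/3)*(-40) = -1600/3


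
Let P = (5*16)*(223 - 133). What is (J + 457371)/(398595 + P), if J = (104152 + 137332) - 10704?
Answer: 688151/405795 ≈ 1.6958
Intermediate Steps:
P = 7200 (P = 80*90 = 7200)
J = 230780 (J = 241484 - 10704 = 230780)
(J + 457371)/(398595 + P) = (230780 + 457371)/(398595 + 7200) = 688151/405795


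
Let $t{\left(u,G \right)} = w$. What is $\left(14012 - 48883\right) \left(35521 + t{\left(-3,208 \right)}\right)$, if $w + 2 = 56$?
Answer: $-1240535825$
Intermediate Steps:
$w = 54$ ($w = -2 + 56 = 54$)
$t{\left(u,G \right)} = 54$
$\left(14012 - 48883\right) \left(35521 + t{\left(-3,208 \right)}\right) = \left(14012 - 48883\right) \left(35521 + 54\right) = \left(-34871\right) 35575 = -1240535825$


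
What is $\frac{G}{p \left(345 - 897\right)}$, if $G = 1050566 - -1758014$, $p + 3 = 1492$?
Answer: $- \frac{702145}{205482} \approx -3.4171$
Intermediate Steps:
$p = 1489$ ($p = -3 + 1492 = 1489$)
$G = 2808580$ ($G = 1050566 + 1758014 = 2808580$)
$\frac{G}{p \left(345 - 897\right)} = \frac{2808580}{1489 \left(345 - 897\right)} = \frac{2808580}{1489 \left(-552\right)} = \frac{2808580}{-821928} = 2808580 \left(- \frac{1}{821928}\right) = - \frac{702145}{205482}$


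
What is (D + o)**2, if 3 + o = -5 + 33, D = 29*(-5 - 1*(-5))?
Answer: 625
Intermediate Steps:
D = 0 (D = 29*(-5 + 5) = 29*0 = 0)
o = 25 (o = -3 + (-5 + 33) = -3 + 28 = 25)
(D + o)**2 = (0 + 25)**2 = 25**2 = 625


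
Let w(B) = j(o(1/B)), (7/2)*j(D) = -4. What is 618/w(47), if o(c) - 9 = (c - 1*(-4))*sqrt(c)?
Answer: -2163/4 ≈ -540.75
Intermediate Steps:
o(c) = 9 + sqrt(c)*(4 + c) (o(c) = 9 + (c - 1*(-4))*sqrt(c) = 9 + (c + 4)*sqrt(c) = 9 + (4 + c)*sqrt(c) = 9 + sqrt(c)*(4 + c))
j(D) = -8/7 (j(D) = (2/7)*(-4) = -8/7)
w(B) = -8/7
618/w(47) = 618/(-8/7) = 618*(-7/8) = -2163/4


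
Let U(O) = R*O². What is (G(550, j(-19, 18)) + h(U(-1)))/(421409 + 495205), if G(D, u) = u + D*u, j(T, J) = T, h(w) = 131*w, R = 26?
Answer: -7063/916614 ≈ -0.0077055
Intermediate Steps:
U(O) = 26*O²
(G(550, j(-19, 18)) + h(U(-1)))/(421409 + 495205) = (-19*(1 + 550) + 131*(26*(-1)²))/(421409 + 495205) = (-19*551 + 131*(26*1))/916614 = (-10469 + 131*26)*(1/916614) = (-10469 + 3406)*(1/916614) = -7063*1/916614 = -7063/916614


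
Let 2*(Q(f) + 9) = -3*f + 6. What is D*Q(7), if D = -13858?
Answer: 228657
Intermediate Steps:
Q(f) = -6 - 3*f/2 (Q(f) = -9 + (-3*f + 6)/2 = -9 + (6 - 3*f)/2 = -9 + (3 - 3*f/2) = -6 - 3*f/2)
D*Q(7) = -13858*(-6 - 3/2*7) = -13858*(-6 - 21/2) = -13858*(-33/2) = 228657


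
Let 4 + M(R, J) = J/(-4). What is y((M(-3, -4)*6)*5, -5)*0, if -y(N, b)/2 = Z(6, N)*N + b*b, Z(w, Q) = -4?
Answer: 0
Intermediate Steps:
M(R, J) = -4 - J/4 (M(R, J) = -4 + J/(-4) = -4 + J*(-¼) = -4 - J/4)
y(N, b) = -2*b² + 8*N (y(N, b) = -2*(-4*N + b*b) = -2*(-4*N + b²) = -2*(b² - 4*N) = -2*b² + 8*N)
y((M(-3, -4)*6)*5, -5)*0 = (-2*(-5)² + 8*(((-4 - ¼*(-4))*6)*5))*0 = (-2*25 + 8*(((-4 + 1)*6)*5))*0 = (-50 + 8*(-3*6*5))*0 = (-50 + 8*(-18*5))*0 = (-50 + 8*(-90))*0 = (-50 - 720)*0 = -770*0 = 0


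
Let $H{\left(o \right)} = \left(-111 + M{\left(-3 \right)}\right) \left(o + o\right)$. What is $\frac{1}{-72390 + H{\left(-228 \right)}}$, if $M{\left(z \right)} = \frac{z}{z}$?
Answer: $- \frac{1}{22230} \approx -4.4984 \cdot 10^{-5}$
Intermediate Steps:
$M{\left(z \right)} = 1$
$H{\left(o \right)} = - 220 o$ ($H{\left(o \right)} = \left(-111 + 1\right) \left(o + o\right) = - 110 \cdot 2 o = - 220 o$)
$\frac{1}{-72390 + H{\left(-228 \right)}} = \frac{1}{-72390 - -50160} = \frac{1}{-72390 + 50160} = \frac{1}{-22230} = - \frac{1}{22230}$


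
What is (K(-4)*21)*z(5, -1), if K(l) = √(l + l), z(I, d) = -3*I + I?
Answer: -420*I*√2 ≈ -593.97*I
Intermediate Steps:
z(I, d) = -2*I
K(l) = √2*√l (K(l) = √(2*l) = √2*√l)
(K(-4)*21)*z(5, -1) = ((√2*√(-4))*21)*(-2*5) = ((√2*(2*I))*21)*(-10) = ((2*I*√2)*21)*(-10) = (42*I*√2)*(-10) = -420*I*√2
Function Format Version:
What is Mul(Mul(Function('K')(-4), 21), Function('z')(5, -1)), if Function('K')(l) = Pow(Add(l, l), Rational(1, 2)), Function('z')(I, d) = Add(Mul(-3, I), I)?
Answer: Mul(-420, I, Pow(2, Rational(1, 2))) ≈ Mul(-593.97, I)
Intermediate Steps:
Function('z')(I, d) = Mul(-2, I)
Function('K')(l) = Mul(Pow(2, Rational(1, 2)), Pow(l, Rational(1, 2))) (Function('K')(l) = Pow(Mul(2, l), Rational(1, 2)) = Mul(Pow(2, Rational(1, 2)), Pow(l, Rational(1, 2))))
Mul(Mul(Function('K')(-4), 21), Function('z')(5, -1)) = Mul(Mul(Mul(Pow(2, Rational(1, 2)), Pow(-4, Rational(1, 2))), 21), Mul(-2, 5)) = Mul(Mul(Mul(Pow(2, Rational(1, 2)), Mul(2, I)), 21), -10) = Mul(Mul(Mul(2, I, Pow(2, Rational(1, 2))), 21), -10) = Mul(Mul(42, I, Pow(2, Rational(1, 2))), -10) = Mul(-420, I, Pow(2, Rational(1, 2)))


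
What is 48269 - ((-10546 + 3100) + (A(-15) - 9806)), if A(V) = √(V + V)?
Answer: 65521 - I*√30 ≈ 65521.0 - 5.4772*I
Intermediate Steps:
A(V) = √2*√V (A(V) = √(2*V) = √2*√V)
48269 - ((-10546 + 3100) + (A(-15) - 9806)) = 48269 - ((-10546 + 3100) + (√2*√(-15) - 9806)) = 48269 - (-7446 + (√2*(I*√15) - 9806)) = 48269 - (-7446 + (I*√30 - 9806)) = 48269 - (-7446 + (-9806 + I*√30)) = 48269 - (-17252 + I*√30) = 48269 + (17252 - I*√30) = 65521 - I*√30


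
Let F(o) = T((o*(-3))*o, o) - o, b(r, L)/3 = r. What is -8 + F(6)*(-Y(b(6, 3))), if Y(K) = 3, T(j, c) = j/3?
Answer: 118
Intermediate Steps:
T(j, c) = j/3 (T(j, c) = j*(1/3) = j/3)
b(r, L) = 3*r
F(o) = -o - o**2 (F(o) = ((o*(-3))*o)/3 - o = ((-3*o)*o)/3 - o = (-3*o**2)/3 - o = -o**2 - o = -o - o**2)
-8 + F(6)*(-Y(b(6, 3))) = -8 + (6*(-1 - 1*6))*(-1*3) = -8 + (6*(-1 - 6))*(-3) = -8 + (6*(-7))*(-3) = -8 - 42*(-3) = -8 + 126 = 118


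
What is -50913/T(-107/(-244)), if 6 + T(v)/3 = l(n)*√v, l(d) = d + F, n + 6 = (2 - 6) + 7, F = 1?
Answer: 6211386/2089 - 16971*√6527/2089 ≈ 2317.0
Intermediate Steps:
n = -3 (n = -6 + ((2 - 6) + 7) = -6 + (-4 + 7) = -6 + 3 = -3)
l(d) = 1 + d (l(d) = d + 1 = 1 + d)
T(v) = -18 - 6*√v (T(v) = -18 + 3*((1 - 3)*√v) = -18 + 3*(-2*√v) = -18 - 6*√v)
-50913/T(-107/(-244)) = -50913/(-18 - 6*√107*√(-1/(-244))) = -50913/(-18 - 6*√6527/122) = -50913/(-18 - 3*√6527/61)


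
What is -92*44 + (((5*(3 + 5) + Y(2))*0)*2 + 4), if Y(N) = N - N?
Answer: -4044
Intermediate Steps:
Y(N) = 0
-92*44 + (((5*(3 + 5) + Y(2))*0)*2 + 4) = -92*44 + (((5*(3 + 5) + 0)*0)*2 + 4) = -4048 + (((5*8 + 0)*0)*2 + 4) = -4048 + (((40 + 0)*0)*2 + 4) = -4048 + ((40*0)*2 + 4) = -4048 + (0*2 + 4) = -4048 + (0 + 4) = -4048 + 4 = -4044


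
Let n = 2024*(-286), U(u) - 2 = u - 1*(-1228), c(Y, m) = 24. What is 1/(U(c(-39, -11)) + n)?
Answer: -1/577610 ≈ -1.7313e-6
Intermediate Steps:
U(u) = 1230 + u (U(u) = 2 + (u - 1*(-1228)) = 2 + (u + 1228) = 2 + (1228 + u) = 1230 + u)
n = -578864
1/(U(c(-39, -11)) + n) = 1/((1230 + 24) - 578864) = 1/(1254 - 578864) = 1/(-577610) = -1/577610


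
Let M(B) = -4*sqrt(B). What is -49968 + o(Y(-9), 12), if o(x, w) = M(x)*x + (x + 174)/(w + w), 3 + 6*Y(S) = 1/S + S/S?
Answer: -64749151/1296 + 19*I*sqrt(114)/243 ≈ -49961.0 + 0.83483*I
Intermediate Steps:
Y(S) = -1/3 + 1/(6*S) (Y(S) = -1/2 + (1/S + S/S)/6 = -1/2 + (1/S + 1)/6 = -1/2 + (1 + 1/S)/6 = -1/2 + (1/6 + 1/(6*S)) = -1/3 + 1/(6*S))
o(x, w) = -4*x**(3/2) + (174 + x)/(2*w) (o(x, w) = (-4*sqrt(x))*x + (x + 174)/(w + w) = -4*x**(3/2) + (174 + x)/((2*w)) = -4*x**(3/2) + (174 + x)*(1/(2*w)) = -4*x**(3/2) + (174 + x)/(2*w))
-49968 + o(Y(-9), 12) = -49968 + (1/2)*(174 + (1/6)*(1 - 2*(-9))/(-9) - 8*12*((1/6)*(1 - 2*(-9))/(-9))**(3/2))/12 = -49968 + (1/2)*(1/12)*(174 + (1/6)*(-1/9)*(1 + 18) - 8*12*((1/6)*(-1/9)*(1 + 18))**(3/2)) = -49968 + (1/2)*(1/12)*(174 + (1/6)*(-1/9)*19 - 8*12*((1/6)*(-1/9)*19)**(3/2)) = -49968 + (1/2)*(1/12)*(174 - 19/54 - 8*12*(-19/54)**(3/2)) = -49968 + (1/2)*(1/12)*(174 - 19/54 - 8*12*(-19*I*sqrt(114)/972)) = -49968 + (1/2)*(1/12)*(174 - 19/54 + 152*I*sqrt(114)/81) = -49968 + (1/2)*(1/12)*(9377/54 + 152*I*sqrt(114)/81) = -49968 + (9377/1296 + 19*I*sqrt(114)/243) = -64749151/1296 + 19*I*sqrt(114)/243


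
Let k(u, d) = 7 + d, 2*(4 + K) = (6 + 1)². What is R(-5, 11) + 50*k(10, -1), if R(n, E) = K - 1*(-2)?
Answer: 645/2 ≈ 322.50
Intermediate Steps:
K = 41/2 (K = -4 + (6 + 1)²/2 = -4 + (½)*7² = -4 + (½)*49 = -4 + 49/2 = 41/2 ≈ 20.500)
R(n, E) = 45/2 (R(n, E) = 41/2 - 1*(-2) = 41/2 + 2 = 45/2)
R(-5, 11) + 50*k(10, -1) = 45/2 + 50*(7 - 1) = 45/2 + 50*6 = 45/2 + 300 = 645/2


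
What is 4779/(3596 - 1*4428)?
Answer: -4779/832 ≈ -5.7440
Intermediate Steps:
4779/(3596 - 1*4428) = 4779/(3596 - 4428) = 4779/(-832) = 4779*(-1/832) = -4779/832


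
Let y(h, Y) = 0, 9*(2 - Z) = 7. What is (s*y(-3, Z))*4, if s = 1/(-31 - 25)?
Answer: 0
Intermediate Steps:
Z = 11/9 (Z = 2 - ⅑*7 = 2 - 7/9 = 11/9 ≈ 1.2222)
s = -1/56 (s = 1/(-56) = -1/56 ≈ -0.017857)
(s*y(-3, Z))*4 = -1/56*0*4 = 0*4 = 0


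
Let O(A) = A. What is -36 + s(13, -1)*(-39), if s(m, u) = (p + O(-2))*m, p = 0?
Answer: 978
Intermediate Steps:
s(m, u) = -2*m (s(m, u) = (0 - 2)*m = -2*m)
-36 + s(13, -1)*(-39) = -36 - 2*13*(-39) = -36 - 26*(-39) = -36 + 1014 = 978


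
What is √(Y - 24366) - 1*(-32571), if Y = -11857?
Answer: 32571 + I*√36223 ≈ 32571.0 + 190.32*I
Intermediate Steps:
√(Y - 24366) - 1*(-32571) = √(-11857 - 24366) - 1*(-32571) = √(-36223) + 32571 = I*√36223 + 32571 = 32571 + I*√36223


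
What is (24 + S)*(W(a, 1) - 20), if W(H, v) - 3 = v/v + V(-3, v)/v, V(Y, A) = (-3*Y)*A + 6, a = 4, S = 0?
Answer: -24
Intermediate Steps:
V(Y, A) = 6 - 3*A*Y (V(Y, A) = -3*A*Y + 6 = 6 - 3*A*Y)
W(H, v) = 4 + (6 + 9*v)/v (W(H, v) = 3 + (v/v + (6 - 3*v*(-3))/v) = 3 + (1 + (6 + 9*v)/v) = 4 + (6 + 9*v)/v)
(24 + S)*(W(a, 1) - 20) = (24 + 0)*((13 + 6/1) - 20) = 24*((13 + 6*1) - 20) = 24*((13 + 6) - 20) = 24*(19 - 20) = 24*(-1) = -24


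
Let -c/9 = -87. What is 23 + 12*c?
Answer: 9419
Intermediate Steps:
c = 783 (c = -9*(-87) = 783)
23 + 12*c = 23 + 12*783 = 23 + 9396 = 9419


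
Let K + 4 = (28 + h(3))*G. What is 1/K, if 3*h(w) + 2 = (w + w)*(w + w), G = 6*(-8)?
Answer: -1/1892 ≈ -0.00052854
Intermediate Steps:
G = -48
h(w) = -⅔ + 4*w²/3 (h(w) = -⅔ + ((w + w)*(w + w))/3 = -⅔ + ((2*w)*(2*w))/3 = -⅔ + (4*w²)/3 = -⅔ + 4*w²/3)
K = -1892 (K = -4 + (28 + (-⅔ + (4/3)*3²))*(-48) = -4 + (28 + (-⅔ + (4/3)*9))*(-48) = -4 + (28 + (-⅔ + 12))*(-48) = -4 + (28 + 34/3)*(-48) = -4 + (118/3)*(-48) = -4 - 1888 = -1892)
1/K = 1/(-1892) = -1/1892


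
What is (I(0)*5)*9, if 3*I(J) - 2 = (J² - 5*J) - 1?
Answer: 15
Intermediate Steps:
I(J) = ⅓ - 5*J/3 + J²/3 (I(J) = ⅔ + ((J² - 5*J) - 1)/3 = ⅔ + (-1 + J² - 5*J)/3 = ⅔ + (-⅓ - 5*J/3 + J²/3) = ⅓ - 5*J/3 + J²/3)
(I(0)*5)*9 = ((⅓ - 5/3*0 + (⅓)*0²)*5)*9 = ((⅓ + 0 + (⅓)*0)*5)*9 = ((⅓ + 0 + 0)*5)*9 = ((⅓)*5)*9 = (5/3)*9 = 15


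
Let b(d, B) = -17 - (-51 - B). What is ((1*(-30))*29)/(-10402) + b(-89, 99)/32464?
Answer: 14813573/168845264 ≈ 0.087735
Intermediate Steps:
b(d, B) = 34 + B (b(d, B) = -17 + (51 + B) = 34 + B)
((1*(-30))*29)/(-10402) + b(-89, 99)/32464 = ((1*(-30))*29)/(-10402) + (34 + 99)/32464 = -30*29*(-1/10402) + 133*(1/32464) = -870*(-1/10402) + 133/32464 = 435/5201 + 133/32464 = 14813573/168845264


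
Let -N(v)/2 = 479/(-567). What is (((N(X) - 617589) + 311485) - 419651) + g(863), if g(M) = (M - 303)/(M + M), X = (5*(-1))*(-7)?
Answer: -355126176841/489321 ≈ -7.2575e+5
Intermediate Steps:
X = 35 (X = -5*(-7) = 35)
N(v) = 958/567 (N(v) = -958/(-567) = -958*(-1)/567 = -2*(-479/567) = 958/567)
g(M) = (-303 + M)/(2*M) (g(M) = (-303 + M)/((2*M)) = (-303 + M)*(1/(2*M)) = (-303 + M)/(2*M))
(((N(X) - 617589) + 311485) - 419651) + g(863) = (((958/567 - 617589) + 311485) - 419651) + (½)*(-303 + 863)/863 = ((-350172005/567 + 311485) - 419651) + (½)*(1/863)*560 = (-173560010/567 - 419651) + 280/863 = -411502127/567 + 280/863 = -355126176841/489321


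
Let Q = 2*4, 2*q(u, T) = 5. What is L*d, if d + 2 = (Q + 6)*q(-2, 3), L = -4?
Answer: -132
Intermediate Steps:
q(u, T) = 5/2 (q(u, T) = (½)*5 = 5/2)
Q = 8
d = 33 (d = -2 + (8 + 6)*(5/2) = -2 + 14*(5/2) = -2 + 35 = 33)
L*d = -4*33 = -132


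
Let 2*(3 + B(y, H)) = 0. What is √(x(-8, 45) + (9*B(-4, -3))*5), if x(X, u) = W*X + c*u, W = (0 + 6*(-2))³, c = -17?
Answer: 6*√359 ≈ 113.68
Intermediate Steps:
B(y, H) = -3 (B(y, H) = -3 + (½)*0 = -3 + 0 = -3)
W = -1728 (W = (0 - 12)³ = (-12)³ = -1728)
x(X, u) = -1728*X - 17*u
√(x(-8, 45) + (9*B(-4, -3))*5) = √((-1728*(-8) - 17*45) + (9*(-3))*5) = √((13824 - 765) - 27*5) = √(13059 - 135) = √12924 = 6*√359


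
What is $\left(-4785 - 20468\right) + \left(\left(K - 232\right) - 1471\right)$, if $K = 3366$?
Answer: $-23590$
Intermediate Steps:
$\left(-4785 - 20468\right) + \left(\left(K - 232\right) - 1471\right) = \left(-4785 - 20468\right) + \left(\left(3366 - 232\right) - 1471\right) = -25253 + \left(3134 - 1471\right) = -25253 + 1663 = -23590$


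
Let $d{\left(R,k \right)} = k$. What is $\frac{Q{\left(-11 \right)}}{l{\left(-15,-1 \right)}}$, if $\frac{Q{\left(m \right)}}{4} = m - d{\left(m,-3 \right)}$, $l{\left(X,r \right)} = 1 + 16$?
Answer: $- \frac{32}{17} \approx -1.8824$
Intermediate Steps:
$l{\left(X,r \right)} = 17$
$Q{\left(m \right)} = 12 + 4 m$ ($Q{\left(m \right)} = 4 \left(m - -3\right) = 4 \left(m + 3\right) = 4 \left(3 + m\right) = 12 + 4 m$)
$\frac{Q{\left(-11 \right)}}{l{\left(-15,-1 \right)}} = \frac{12 + 4 \left(-11\right)}{17} = \left(12 - 44\right) \frac{1}{17} = \left(-32\right) \frac{1}{17} = - \frac{32}{17}$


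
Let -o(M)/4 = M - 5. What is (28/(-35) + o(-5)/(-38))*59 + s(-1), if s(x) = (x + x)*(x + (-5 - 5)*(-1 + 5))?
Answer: -2594/95 ≈ -27.305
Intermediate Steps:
o(M) = 20 - 4*M (o(M) = -4*(M - 5) = -4*(-5 + M) = 20 - 4*M)
s(x) = 2*x*(-40 + x) (s(x) = (2*x)*(x - 10*4) = (2*x)*(x - 40) = (2*x)*(-40 + x) = 2*x*(-40 + x))
(28/(-35) + o(-5)/(-38))*59 + s(-1) = (28/(-35) + (20 - 4*(-5))/(-38))*59 + 2*(-1)*(-40 - 1) = (28*(-1/35) + (20 + 20)*(-1/38))*59 + 2*(-1)*(-41) = (-⅘ + 40*(-1/38))*59 + 82 = (-⅘ - 20/19)*59 + 82 = -176/95*59 + 82 = -10384/95 + 82 = -2594/95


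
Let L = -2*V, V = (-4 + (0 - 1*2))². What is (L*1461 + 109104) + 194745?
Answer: 198657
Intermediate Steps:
V = 36 (V = (-4 + (0 - 2))² = (-4 - 2)² = (-6)² = 36)
L = -72 (L = -2*36 = -72)
(L*1461 + 109104) + 194745 = (-72*1461 + 109104) + 194745 = (-105192 + 109104) + 194745 = 3912 + 194745 = 198657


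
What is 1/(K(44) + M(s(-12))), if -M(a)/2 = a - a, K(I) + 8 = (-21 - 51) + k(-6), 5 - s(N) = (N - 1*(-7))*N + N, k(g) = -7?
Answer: -1/87 ≈ -0.011494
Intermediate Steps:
s(N) = 5 - N - N*(7 + N) (s(N) = 5 - ((N - 1*(-7))*N + N) = 5 - ((N + 7)*N + N) = 5 - ((7 + N)*N + N) = 5 - (N*(7 + N) + N) = 5 - (N + N*(7 + N)) = 5 + (-N - N*(7 + N)) = 5 - N - N*(7 + N))
K(I) = -87 (K(I) = -8 + ((-21 - 51) - 7) = -8 + (-72 - 7) = -8 - 79 = -87)
M(a) = 0 (M(a) = -2*(a - a) = -2*0 = 0)
1/(K(44) + M(s(-12))) = 1/(-87 + 0) = 1/(-87) = -1/87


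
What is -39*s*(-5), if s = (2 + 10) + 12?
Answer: 4680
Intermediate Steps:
s = 24 (s = 12 + 12 = 24)
-39*s*(-5) = -39*24*(-5) = -936*(-5) = 4680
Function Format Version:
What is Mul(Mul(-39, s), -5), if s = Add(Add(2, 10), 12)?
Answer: 4680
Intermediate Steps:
s = 24 (s = Add(12, 12) = 24)
Mul(Mul(-39, s), -5) = Mul(Mul(-39, 24), -5) = Mul(-936, -5) = 4680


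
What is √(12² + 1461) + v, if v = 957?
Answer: 957 + √1605 ≈ 997.06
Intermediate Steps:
√(12² + 1461) + v = √(12² + 1461) + 957 = √(144 + 1461) + 957 = √1605 + 957 = 957 + √1605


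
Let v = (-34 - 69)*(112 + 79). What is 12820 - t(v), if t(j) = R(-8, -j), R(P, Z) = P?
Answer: 12828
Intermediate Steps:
v = -19673 (v = -103*191 = -19673)
t(j) = -8
12820 - t(v) = 12820 - 1*(-8) = 12820 + 8 = 12828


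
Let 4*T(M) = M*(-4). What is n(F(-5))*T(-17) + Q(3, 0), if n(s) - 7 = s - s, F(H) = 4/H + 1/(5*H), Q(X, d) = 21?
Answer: 140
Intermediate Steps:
T(M) = -M (T(M) = (M*(-4))/4 = (-4*M)/4 = -M)
F(H) = 21/(5*H) (F(H) = 4/H + 1/(5*H) = 21/(5*H))
n(s) = 7 (n(s) = 7 + (s - s) = 7 + 0 = 7)
n(F(-5))*T(-17) + Q(3, 0) = 7*(-1*(-17)) + 21 = 7*17 + 21 = 119 + 21 = 140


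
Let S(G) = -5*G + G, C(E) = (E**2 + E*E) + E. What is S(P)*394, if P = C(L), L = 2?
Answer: -15760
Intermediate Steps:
C(E) = E + 2*E**2 (C(E) = (E**2 + E**2) + E = 2*E**2 + E = E + 2*E**2)
P = 10 (P = 2*(1 + 2*2) = 2*(1 + 4) = 2*5 = 10)
S(G) = -4*G
S(P)*394 = -4*10*394 = -40*394 = -15760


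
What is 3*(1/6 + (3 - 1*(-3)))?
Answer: 37/2 ≈ 18.500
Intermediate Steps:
3*(1/6 + (3 - 1*(-3))) = 3*(1/6 + (3 + 3)) = 3*(1/6 + 6) = 3*(37/6) = 37/2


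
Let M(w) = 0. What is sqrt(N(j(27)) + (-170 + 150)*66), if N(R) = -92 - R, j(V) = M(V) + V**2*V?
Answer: I*sqrt(21095) ≈ 145.24*I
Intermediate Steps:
j(V) = V**3 (j(V) = 0 + V**2*V = 0 + V**3 = V**3)
sqrt(N(j(27)) + (-170 + 150)*66) = sqrt((-92 - 1*27**3) + (-170 + 150)*66) = sqrt((-92 - 1*19683) - 20*66) = sqrt((-92 - 19683) - 1320) = sqrt(-19775 - 1320) = sqrt(-21095) = I*sqrt(21095)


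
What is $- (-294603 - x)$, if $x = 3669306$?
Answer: $3963909$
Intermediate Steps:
$- (-294603 - x) = - (-294603 - 3669306) = \left(-1\right) \left(-3963909\right) = 3963909$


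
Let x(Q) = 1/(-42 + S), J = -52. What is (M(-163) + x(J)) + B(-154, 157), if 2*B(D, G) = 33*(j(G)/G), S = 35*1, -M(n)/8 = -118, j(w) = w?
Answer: 13445/14 ≈ 960.36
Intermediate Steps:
M(n) = 944 (M(n) = -8*(-118) = 944)
S = 35
x(Q) = -⅐ (x(Q) = 1/(-42 + 35) = 1/(-7) = -⅐)
B(D, G) = 33/2 (B(D, G) = (33*(G/G))/2 = (33*1)/2 = (½)*33 = 33/2)
(M(-163) + x(J)) + B(-154, 157) = (944 - ⅐) + 33/2 = 6607/7 + 33/2 = 13445/14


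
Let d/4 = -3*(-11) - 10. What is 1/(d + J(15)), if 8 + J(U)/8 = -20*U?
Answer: -1/2372 ≈ -0.00042159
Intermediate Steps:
J(U) = -64 - 160*U (J(U) = -64 + 8*(-20*U) = -64 - 160*U)
d = 92 (d = 4*(-3*(-11) - 10) = 4*(33 - 10) = 4*23 = 92)
1/(d + J(15)) = 1/(92 + (-64 - 160*15)) = 1/(92 + (-64 - 2400)) = 1/(92 - 2464) = 1/(-2372) = -1/2372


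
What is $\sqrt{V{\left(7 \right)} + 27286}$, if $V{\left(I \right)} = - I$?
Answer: $3 \sqrt{3031} \approx 165.16$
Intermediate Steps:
$\sqrt{V{\left(7 \right)} + 27286} = \sqrt{\left(-1\right) 7 + 27286} = \sqrt{-7 + 27286} = \sqrt{27279} = 3 \sqrt{3031}$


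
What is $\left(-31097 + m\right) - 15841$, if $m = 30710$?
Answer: $-16228$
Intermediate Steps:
$\left(-31097 + m\right) - 15841 = \left(-31097 + 30710\right) - 15841 = -387 - 15841 = -16228$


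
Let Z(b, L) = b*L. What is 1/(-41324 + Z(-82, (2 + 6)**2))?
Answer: -1/46572 ≈ -2.1472e-5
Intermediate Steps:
Z(b, L) = L*b
1/(-41324 + Z(-82, (2 + 6)**2)) = 1/(-41324 + (2 + 6)**2*(-82)) = 1/(-41324 + 8**2*(-82)) = 1/(-41324 + 64*(-82)) = 1/(-41324 - 5248) = 1/(-46572) = -1/46572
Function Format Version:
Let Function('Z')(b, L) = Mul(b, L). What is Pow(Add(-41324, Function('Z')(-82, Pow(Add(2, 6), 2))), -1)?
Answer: Rational(-1, 46572) ≈ -2.1472e-5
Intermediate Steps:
Function('Z')(b, L) = Mul(L, b)
Pow(Add(-41324, Function('Z')(-82, Pow(Add(2, 6), 2))), -1) = Pow(Add(-41324, Mul(Pow(Add(2, 6), 2), -82)), -1) = Pow(Add(-41324, Mul(Pow(8, 2), -82)), -1) = Pow(Add(-41324, Mul(64, -82)), -1) = Pow(Add(-41324, -5248), -1) = Pow(-46572, -1) = Rational(-1, 46572)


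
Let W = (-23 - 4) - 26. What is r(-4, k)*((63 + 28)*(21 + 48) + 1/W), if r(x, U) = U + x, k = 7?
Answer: 998358/53 ≈ 18837.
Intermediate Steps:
W = -53 (W = -27 - 26 = -53)
r(-4, k)*((63 + 28)*(21 + 48) + 1/W) = (7 - 4)*((63 + 28)*(21 + 48) + 1/(-53)) = 3*(91*69 - 1/53) = 3*(6279 - 1/53) = 3*(332786/53) = 998358/53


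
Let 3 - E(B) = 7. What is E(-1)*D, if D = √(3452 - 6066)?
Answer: -4*I*√2614 ≈ -204.51*I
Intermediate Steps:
E(B) = -4 (E(B) = 3 - 1*7 = 3 - 7 = -4)
D = I*√2614 (D = √(-2614) = I*√2614 ≈ 51.127*I)
E(-1)*D = -4*I*√2614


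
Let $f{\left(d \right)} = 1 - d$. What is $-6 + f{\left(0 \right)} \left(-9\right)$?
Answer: $-15$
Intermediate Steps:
$-6 + f{\left(0 \right)} \left(-9\right) = -6 + \left(1 - 0\right) \left(-9\right) = -6 + \left(1 + 0\right) \left(-9\right) = -6 + 1 \left(-9\right) = -6 - 9 = -15$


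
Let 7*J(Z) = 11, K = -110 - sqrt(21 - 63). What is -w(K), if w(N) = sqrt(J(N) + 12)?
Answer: -sqrt(665)/7 ≈ -3.6839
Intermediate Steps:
K = -110 - I*sqrt(42) (K = -110 - sqrt(-42) = -110 - I*sqrt(42) ≈ -110.0 - 6.4807*I)
J(Z) = 11/7 (J(Z) = (1/7)*11 = 11/7)
w(N) = sqrt(665)/7 (w(N) = sqrt(11/7 + 12) = sqrt(95/7) = sqrt(665)/7)
-w(K) = -sqrt(665)/7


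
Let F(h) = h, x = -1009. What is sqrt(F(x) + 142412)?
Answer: sqrt(141403) ≈ 376.04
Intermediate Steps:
sqrt(F(x) + 142412) = sqrt(-1009 + 142412) = sqrt(141403)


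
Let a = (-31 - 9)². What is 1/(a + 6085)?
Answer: 1/7685 ≈ 0.00013012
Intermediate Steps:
a = 1600 (a = (-40)² = 1600)
1/(a + 6085) = 1/(1600 + 6085) = 1/7685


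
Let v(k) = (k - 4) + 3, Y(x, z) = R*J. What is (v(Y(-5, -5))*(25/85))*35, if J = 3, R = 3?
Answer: 1400/17 ≈ 82.353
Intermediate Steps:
Y(x, z) = 9 (Y(x, z) = 3*3 = 9)
v(k) = -1 + k (v(k) = (-4 + k) + 3 = -1 + k)
(v(Y(-5, -5))*(25/85))*35 = ((-1 + 9)*(25/85))*35 = (8*(25*(1/85)))*35 = (8*(5/17))*35 = (40/17)*35 = 1400/17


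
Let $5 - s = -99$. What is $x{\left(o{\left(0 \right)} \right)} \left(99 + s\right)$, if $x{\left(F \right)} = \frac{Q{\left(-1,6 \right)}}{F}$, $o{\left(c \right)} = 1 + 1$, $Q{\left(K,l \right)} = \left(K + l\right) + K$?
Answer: $406$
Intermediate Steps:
$s = 104$ ($s = 5 - -99 = 5 + 99 = 104$)
$Q{\left(K,l \right)} = l + 2 K$
$o{\left(c \right)} = 2$
$x{\left(F \right)} = \frac{4}{F}$ ($x{\left(F \right)} = \frac{6 + 2 \left(-1\right)}{F} = \frac{6 - 2}{F} = \frac{4}{F}$)
$x{\left(o{\left(0 \right)} \right)} \left(99 + s\right) = \frac{4}{2} \left(99 + 104\right) = 4 \cdot \frac{1}{2} \cdot 203 = 2 \cdot 203 = 406$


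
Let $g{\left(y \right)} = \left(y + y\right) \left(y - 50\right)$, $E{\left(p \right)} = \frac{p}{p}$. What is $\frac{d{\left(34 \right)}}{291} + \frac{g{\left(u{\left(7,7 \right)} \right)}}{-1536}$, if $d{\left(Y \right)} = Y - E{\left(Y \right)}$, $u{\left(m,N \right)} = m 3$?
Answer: $\frac{22507}{24832} \approx 0.90637$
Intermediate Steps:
$E{\left(p \right)} = 1$
$u{\left(m,N \right)} = 3 m$
$d{\left(Y \right)} = -1 + Y$ ($d{\left(Y \right)} = Y - 1 = -1 + Y$)
$g{\left(y \right)} = 2 y \left(-50 + y\right)$
$\frac{d{\left(34 \right)}}{291} + \frac{g{\left(u{\left(7,7 \right)} \right)}}{-1536} = \frac{-1 + 34}{291} + \frac{2 \cdot 3 \cdot 7 \left(-50 + 3 \cdot 7\right)}{-1536} = 33 \cdot \frac{1}{291} + 2 \cdot 21 \left(-50 + 21\right) \left(- \frac{1}{1536}\right) = \frac{11}{97} + 2 \cdot 21 \left(-29\right) \left(- \frac{1}{1536}\right) = \frac{11}{97} - - \frac{203}{256} = \frac{11}{97} + \frac{203}{256} = \frac{22507}{24832}$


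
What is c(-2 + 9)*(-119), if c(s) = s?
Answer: -833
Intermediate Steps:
c(-2 + 9)*(-119) = (-2 + 9)*(-119) = 7*(-119) = -833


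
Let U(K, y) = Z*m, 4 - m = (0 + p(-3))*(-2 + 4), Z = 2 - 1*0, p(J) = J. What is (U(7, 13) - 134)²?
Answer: 12996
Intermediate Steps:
Z = 2 (Z = 2 + 0 = 2)
m = 10 (m = 4 - (0 - 3)*(-2 + 4) = 4 - (-3)*2 = 4 - 1*(-6) = 4 + 6 = 10)
U(K, y) = 20 (U(K, y) = 2*10 = 20)
(U(7, 13) - 134)² = (20 - 134)² = (-114)² = 12996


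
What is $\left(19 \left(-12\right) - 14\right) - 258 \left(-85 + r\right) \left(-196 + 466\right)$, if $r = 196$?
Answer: $-7732502$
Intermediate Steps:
$\left(19 \left(-12\right) - 14\right) - 258 \left(-85 + r\right) \left(-196 + 466\right) = \left(19 \left(-12\right) - 14\right) - 258 \left(-85 + 196\right) \left(-196 + 466\right) = \left(-228 - 14\right) - 258 \cdot 111 \cdot 270 = -242 - 7732260 = -7732502$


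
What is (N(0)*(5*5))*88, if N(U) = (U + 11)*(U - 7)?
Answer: -169400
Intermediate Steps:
N(U) = (-7 + U)*(11 + U) (N(U) = (11 + U)*(-7 + U) = (-7 + U)*(11 + U))
(N(0)*(5*5))*88 = ((-77 + 0² + 4*0)*(5*5))*88 = ((-77 + 0 + 0)*25)*88 = -77*25*88 = -1925*88 = -169400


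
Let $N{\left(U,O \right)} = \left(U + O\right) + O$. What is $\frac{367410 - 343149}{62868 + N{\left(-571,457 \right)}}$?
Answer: $\frac{24261}{63211} \approx 0.38381$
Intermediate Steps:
$N{\left(U,O \right)} = U + 2 O$ ($N{\left(U,O \right)} = \left(O + U\right) + O = U + 2 O$)
$\frac{367410 - 343149}{62868 + N{\left(-571,457 \right)}} = \frac{367410 - 343149}{62868 + \left(-571 + 2 \cdot 457\right)} = \frac{24261}{62868 + \left(-571 + 914\right)} = \frac{24261}{62868 + 343} = \frac{24261}{63211}$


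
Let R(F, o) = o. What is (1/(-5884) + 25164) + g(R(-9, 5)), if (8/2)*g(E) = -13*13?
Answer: 36954094/1471 ≈ 25122.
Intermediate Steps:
g(E) = -169/4 (g(E) = (-13*13)/4 = (1/4)*(-169) = -169/4)
(1/(-5884) + 25164) + g(R(-9, 5)) = (1/(-5884) + 25164) - 169/4 = (-1/5884 + 25164) - 169/4 = 148064975/5884 - 169/4 = 36954094/1471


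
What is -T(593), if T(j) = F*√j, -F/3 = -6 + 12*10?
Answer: 342*√593 ≈ 8328.3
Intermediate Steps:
F = -342 (F = -3*(-6 + 12*10) = -3*(-6 + 120) = -3*114 = -342)
T(j) = -342*√j
-T(593) = -(-342)*√593 = 342*√593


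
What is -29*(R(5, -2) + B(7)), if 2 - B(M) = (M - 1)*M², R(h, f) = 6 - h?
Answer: 8439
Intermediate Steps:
B(M) = 2 - M²*(-1 + M) (B(M) = 2 - (M - 1)*M² = 2 - (-1 + M)*M² = 2 - M²*(-1 + M))
-29*(R(5, -2) + B(7)) = -29*((6 - 1*5) + (2 + 7² - 1*7³)) = -29*((6 - 5) + (2 + 49 - 1*343)) = -29*(1 + (2 + 49 - 343)) = -29*(1 - 292) = -29*(-291) = 8439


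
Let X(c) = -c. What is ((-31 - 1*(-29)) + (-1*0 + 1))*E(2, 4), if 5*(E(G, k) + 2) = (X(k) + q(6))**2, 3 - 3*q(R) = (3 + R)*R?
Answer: -431/5 ≈ -86.200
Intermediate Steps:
q(R) = 1 - R*(3 + R)/3 (q(R) = 1 - (3 + R)*R/3 = 1 - R*(3 + R)/3)
E(G, k) = -2 + (-17 - k)**2/5 (E(G, k) = -2 + (-k + (1 - 1*6 - 1/3*6**2))**2/5 = -2 + (-k + (1 - 6 - 1/3*36))**2/5 = -2 + (-k + (1 - 6 - 12))**2/5 = -2 + (-k - 17)**2/5 = -2 + (-17 - k)**2/5)
((-31 - 1*(-29)) + (-1*0 + 1))*E(2, 4) = ((-31 - 1*(-29)) + (-1*0 + 1))*(-2 + (17 + 4)**2/5) = ((-31 + 29) + (0 + 1))*(-2 + (1/5)*21**2) = (-2 + 1)*(-2 + (1/5)*441) = -(-2 + 441/5) = -1*431/5 = -431/5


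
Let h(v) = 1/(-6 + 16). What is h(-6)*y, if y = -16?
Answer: -8/5 ≈ -1.6000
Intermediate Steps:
h(v) = ⅒ (h(v) = 1/10 = ⅒)
h(-6)*y = (⅒)*(-16) = -8/5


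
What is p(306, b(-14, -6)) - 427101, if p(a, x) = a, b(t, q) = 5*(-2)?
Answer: -426795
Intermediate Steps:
b(t, q) = -10
p(306, b(-14, -6)) - 427101 = 306 - 427101 = -426795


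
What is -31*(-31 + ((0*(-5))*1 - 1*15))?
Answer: 1426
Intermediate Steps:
-31*(-31 + ((0*(-5))*1 - 1*15)) = -31*(-31 + (0*1 - 15)) = -31*(-31 + (0 - 15)) = -31*(-31 - 15) = -31*(-46) = 1426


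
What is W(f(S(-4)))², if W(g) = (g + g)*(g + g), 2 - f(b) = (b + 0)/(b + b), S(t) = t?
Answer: 81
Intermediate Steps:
f(b) = 3/2 (f(b) = 2 - (b + 0)/(b + b) = 2 - b/(2*b) = 2 - b*1/(2*b) = 2 - 1*½ = 2 - ½ = 3/2)
W(g) = 4*g² (W(g) = (2*g)*(2*g) = 4*g²)
W(f(S(-4)))² = (4*(3/2)²)² = (4*(9/4))² = 9² = 81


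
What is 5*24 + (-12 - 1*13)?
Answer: 95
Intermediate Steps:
5*24 + (-12 - 1*13) = 120 + (-12 - 13) = 120 - 25 = 95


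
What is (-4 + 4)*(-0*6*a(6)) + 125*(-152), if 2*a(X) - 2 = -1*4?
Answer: -19000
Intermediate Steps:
a(X) = -1 (a(X) = 1 + (-1*4)/2 = 1 + (1/2)*(-4) = 1 - 2 = -1)
(-4 + 4)*(-0*6*a(6)) + 125*(-152) = (-4 + 4)*(-0*6*(-1)) + 125*(-152) = 0*(-0*(-1)) - 19000 = 0*(-1*0) - 19000 = 0*0 - 19000 = 0 - 19000 = -19000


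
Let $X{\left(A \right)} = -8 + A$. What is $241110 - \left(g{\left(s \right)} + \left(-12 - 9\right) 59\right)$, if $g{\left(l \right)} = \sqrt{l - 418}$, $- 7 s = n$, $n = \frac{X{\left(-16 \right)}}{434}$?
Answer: $242349 - \frac{i \sqrt{19682830}}{217} \approx 2.4235 \cdot 10^{5} - 20.445 i$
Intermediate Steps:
$n = - \frac{12}{217}$ ($n = \frac{-8 - 16}{434} = \left(-24\right) \frac{1}{434} = - \frac{12}{217} \approx -0.0553$)
$s = \frac{12}{1519}$ ($s = \left(- \frac{1}{7}\right) \left(- \frac{12}{217}\right) = \frac{12}{1519} \approx 0.0078999$)
$g{\left(l \right)} = \sqrt{-418 + l}$
$241110 - \left(g{\left(s \right)} + \left(-12 - 9\right) 59\right) = 241110 - \left(\sqrt{-418 + \frac{12}{1519}} + \left(-12 - 9\right) 59\right) = 241110 - \left(\sqrt{- \frac{634930}{1519}} - 1239\right) = 241110 - \left(\frac{i \sqrt{19682830}}{217} - 1239\right) = 241110 - \left(-1239 + \frac{i \sqrt{19682830}}{217}\right) = 241110 + \left(1239 - \frac{i \sqrt{19682830}}{217}\right) = 242349 - \frac{i \sqrt{19682830}}{217}$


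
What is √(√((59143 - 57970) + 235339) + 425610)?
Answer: √(425610 + 4*√14782) ≈ 652.76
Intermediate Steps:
√(√((59143 - 57970) + 235339) + 425610) = √(√(1173 + 235339) + 425610) = √(√236512 + 425610) = √(4*√14782 + 425610) = √(425610 + 4*√14782)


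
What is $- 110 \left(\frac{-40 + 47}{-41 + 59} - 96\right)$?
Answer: $\frac{94655}{9} \approx 10517.0$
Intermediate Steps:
$- 110 \left(\frac{-40 + 47}{-41 + 59} - 96\right) = - 110 \left(\frac{7}{18} - 96\right) = \left(-110\right) \left(- \frac{1721}{18}\right) = \frac{94655}{9}$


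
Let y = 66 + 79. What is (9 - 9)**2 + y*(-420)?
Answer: -60900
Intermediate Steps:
y = 145
(9 - 9)**2 + y*(-420) = (9 - 9)**2 + 145*(-420) = 0**2 - 60900 = 0 - 60900 = -60900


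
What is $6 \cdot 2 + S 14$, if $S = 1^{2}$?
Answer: $26$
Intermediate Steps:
$S = 1$
$6 \cdot 2 + S 14 = 6 \cdot 2 + 1 \cdot 14 = 12 + 14 = 26$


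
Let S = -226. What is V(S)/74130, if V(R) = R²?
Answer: 25538/37065 ≈ 0.68901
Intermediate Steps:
V(S)/74130 = (-226)²/74130 = 51076*(1/74130) = 25538/37065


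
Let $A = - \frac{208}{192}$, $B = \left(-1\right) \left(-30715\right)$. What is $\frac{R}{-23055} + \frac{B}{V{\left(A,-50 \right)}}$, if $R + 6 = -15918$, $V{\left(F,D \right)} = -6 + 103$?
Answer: $\frac{236559651}{745445} \approx 317.34$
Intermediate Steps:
$B = 30715$
$A = - \frac{13}{12}$ ($A = \left(-208\right) \frac{1}{192} = - \frac{13}{12} \approx -1.0833$)
$V{\left(F,D \right)} = 97$
$R = -15924$ ($R = -6 - 15918 = -15924$)
$\frac{R}{-23055} + \frac{B}{V{\left(A,-50 \right)}} = - \frac{15924}{-23055} + \frac{30715}{97} = \left(-15924\right) \left(- \frac{1}{23055}\right) + 30715 \cdot \frac{1}{97} = \frac{5308}{7685} + \frac{30715}{97} = \frac{236559651}{745445}$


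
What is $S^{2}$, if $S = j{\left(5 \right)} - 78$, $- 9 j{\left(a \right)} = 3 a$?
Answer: $\frac{57121}{9} \approx 6346.8$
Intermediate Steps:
$j{\left(a \right)} = - \frac{a}{3}$ ($j{\left(a \right)} = - \frac{3 a}{9} = - \frac{a}{3}$)
$S = - \frac{239}{3}$ ($S = \left(- \frac{1}{3}\right) 5 - 78 = - \frac{5}{3} - 78 = - \frac{239}{3} \approx -79.667$)
$S^{2} = \left(- \frac{239}{3}\right)^{2} = \frac{57121}{9}$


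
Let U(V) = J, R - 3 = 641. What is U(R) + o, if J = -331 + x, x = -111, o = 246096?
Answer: 245654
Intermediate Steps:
R = 644 (R = 3 + 641 = 644)
J = -442 (J = -331 - 111 = -442)
U(V) = -442
U(R) + o = -442 + 246096 = 245654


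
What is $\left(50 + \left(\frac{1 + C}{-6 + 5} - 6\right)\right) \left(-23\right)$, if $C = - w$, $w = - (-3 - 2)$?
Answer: $-1104$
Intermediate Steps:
$w = 5$ ($w = \left(-1\right) \left(-5\right) = 5$)
$C = -5$ ($C = \left(-1\right) 5 = -5$)
$\left(50 + \left(\frac{1 + C}{-6 + 5} - 6\right)\right) \left(-23\right) = \left(50 - \left(6 - \frac{1 - 5}{-6 + 5}\right)\right) \left(-23\right) = \left(50 - \left(6 + \frac{4}{-1}\right)\right) \left(-23\right) = \left(50 - 2\right) \left(-23\right) = 48 \left(-23\right) = -1104$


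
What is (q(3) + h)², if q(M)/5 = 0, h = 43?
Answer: 1849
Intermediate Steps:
q(M) = 0 (q(M) = 5*0 = 0)
(q(3) + h)² = (0 + 43)² = 43² = 1849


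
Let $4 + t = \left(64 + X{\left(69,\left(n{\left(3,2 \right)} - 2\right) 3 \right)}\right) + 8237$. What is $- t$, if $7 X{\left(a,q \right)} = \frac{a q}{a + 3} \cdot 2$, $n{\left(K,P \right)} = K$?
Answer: $- \frac{232339}{28} \approx -8297.8$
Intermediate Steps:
$X{\left(a,q \right)} = \frac{2 a q}{7 \left(3 + a\right)}$ ($X{\left(a,q \right)} = \frac{\frac{a q}{a + 3} \cdot 2}{7} = \frac{\frac{a q}{3 + a} 2}{7} = \frac{2 a q \frac{1}{3 + a}}{7} = \frac{2 a q}{7 \left(3 + a\right)}$)
$t = \frac{232339}{28}$ ($t = -4 + \left(\left(64 + \frac{2}{7} \cdot 69 \left(3 - 2\right) 3 \frac{1}{3 + 69}\right) + 8237\right) = -4 + \left(\left(64 + \frac{2}{7} \cdot 69 \cdot 1 \cdot 3 \cdot \frac{1}{72}\right) + 8237\right) = -4 + \left(\left(64 + \frac{2}{7} \cdot 69 \cdot 3 \cdot \frac{1}{72}\right) + 8237\right) = -4 + \left(\left(64 + \frac{23}{28}\right) + 8237\right) = -4 + \left(\frac{1815}{28} + 8237\right) = -4 + \frac{232451}{28} = \frac{232339}{28} \approx 8297.8$)
$- t = \left(-1\right) \frac{232339}{28} = - \frac{232339}{28}$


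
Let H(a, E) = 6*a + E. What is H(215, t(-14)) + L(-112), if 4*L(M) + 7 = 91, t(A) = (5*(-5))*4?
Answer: 1211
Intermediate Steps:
t(A) = -100 (t(A) = -25*4 = -100)
L(M) = 21 (L(M) = -7/4 + (¼)*91 = -7/4 + 91/4 = 21)
H(a, E) = E + 6*a
H(215, t(-14)) + L(-112) = (-100 + 6*215) + 21 = (-100 + 1290) + 21 = 1190 + 21 = 1211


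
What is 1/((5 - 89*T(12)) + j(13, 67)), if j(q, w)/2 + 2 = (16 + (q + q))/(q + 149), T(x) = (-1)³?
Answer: 27/2444 ≈ 0.011047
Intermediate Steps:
T(x) = -1
j(q, w) = -4 + 2*(16 + 2*q)/(149 + q) (j(q, w) = -4 + 2*((16 + (q + q))/(q + 149)) = -4 + 2*((16 + 2*q)/(149 + q)) = -4 + 2*(16 + 2*q)/(149 + q))
1/((5 - 89*T(12)) + j(13, 67)) = 1/((5 - 89*(-1)) - 564/(149 + 13)) = 1/((5 + 89) - 564/162) = 1/(94 - 564*1/162) = 1/(94 - 94/27) = 1/(2444/27) = 27/2444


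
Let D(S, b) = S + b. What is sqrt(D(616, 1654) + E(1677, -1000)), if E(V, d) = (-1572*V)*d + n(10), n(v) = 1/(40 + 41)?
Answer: sqrt(213535947871)/9 ≈ 51344.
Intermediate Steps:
n(v) = 1/81
E(V, d) = 1/81 - 1572*V*d (E(V, d) = (-1572*V)*d + 1/81 = -1572*V*d + 1/81 = 1/81 - 1572*V*d)
sqrt(D(616, 1654) + E(1677, -1000)) = sqrt((616 + 1654) + (1/81 - 1572*1677*(-1000))) = sqrt(2270 + (1/81 + 2636244000)) = sqrt(2270 + 213535764001/81) = sqrt(213535947871/81) = sqrt(213535947871)/9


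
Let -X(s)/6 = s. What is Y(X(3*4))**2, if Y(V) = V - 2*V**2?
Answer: 108993600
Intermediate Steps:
X(s) = -6*s
Y(X(3*4))**2 = ((-18*4)*(1 - (-12)*3*4))**2 = ((-6*12)*(1 - (-12)*12))**2 = (-72*(1 - 2*(-72)))**2 = (-72*(1 + 144))**2 = (-72*145)**2 = (-10440)**2 = 108993600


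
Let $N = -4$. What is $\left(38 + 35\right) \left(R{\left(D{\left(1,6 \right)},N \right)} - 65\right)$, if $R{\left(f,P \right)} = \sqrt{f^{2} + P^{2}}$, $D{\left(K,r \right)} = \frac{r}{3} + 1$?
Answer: $-4380$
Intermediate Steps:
$D{\left(K,r \right)} = 1 + \frac{r}{3}$ ($D{\left(K,r \right)} = \frac{r}{3} + 1 = 1 + \frac{r}{3}$)
$R{\left(f,P \right)} = \sqrt{P^{2} + f^{2}}$
$\left(38 + 35\right) \left(R{\left(D{\left(1,6 \right)},N \right)} - 65\right) = \left(38 + 35\right) \left(\sqrt{\left(-4\right)^{2} + \left(1 + \frac{1}{3} \cdot 6\right)^{2}} - 65\right) = 73 \left(\sqrt{16 + \left(1 + 2\right)^{2}} - 65\right) = 73 \left(\sqrt{16 + 3^{2}} - 65\right) = 73 \left(\sqrt{16 + 9} - 65\right) = 73 \left(\sqrt{25} - 65\right) = 73 \left(5 - 65\right) = 73 \left(-60\right) = -4380$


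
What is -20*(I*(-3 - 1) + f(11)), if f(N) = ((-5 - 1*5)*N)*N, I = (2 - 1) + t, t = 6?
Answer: 24760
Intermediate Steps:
I = 7 (I = (2 - 1) + 6 = 1 + 6 = 7)
f(N) = -10*N² (f(N) = ((-5 - 5)*N)*N = (-10*N)*N = -10*N²)
-20*(I*(-3 - 1) + f(11)) = -20*(7*(-3 - 1) - 10*11²) = -20*(7*(-4) - 10*121) = -20*(-28 - 1210) = -20*(-1238) = 24760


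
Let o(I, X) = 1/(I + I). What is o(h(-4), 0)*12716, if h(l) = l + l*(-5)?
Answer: 3179/8 ≈ 397.38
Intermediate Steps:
h(l) = -4*l (h(l) = l - 5*l = -4*l)
o(I, X) = 1/(2*I)
o(h(-4), 0)*12716 = (1/(2*((-4*(-4)))))*12716 = ((½)/16)*12716 = ((½)*(1/16))*12716 = (1/32)*12716 = 3179/8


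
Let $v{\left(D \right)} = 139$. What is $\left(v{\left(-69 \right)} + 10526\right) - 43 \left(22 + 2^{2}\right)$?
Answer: $9547$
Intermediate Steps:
$\left(v{\left(-69 \right)} + 10526\right) - 43 \left(22 + 2^{2}\right) = \left(139 + 10526\right) - 43 \left(22 + 2^{2}\right) = 10665 - 43 \left(22 + 4\right) = 10665 - 1118 = 9547$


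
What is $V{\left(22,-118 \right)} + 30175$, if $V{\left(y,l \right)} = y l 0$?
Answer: $30175$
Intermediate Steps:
$V{\left(y,l \right)} = 0$ ($V{\left(y,l \right)} = l y 0 = 0$)
$V{\left(22,-118 \right)} + 30175 = 0 + 30175 = 30175$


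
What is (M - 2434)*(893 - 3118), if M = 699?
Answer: 3860375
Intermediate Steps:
(M - 2434)*(893 - 3118) = (699 - 2434)*(893 - 3118) = -1735*(-2225) = 3860375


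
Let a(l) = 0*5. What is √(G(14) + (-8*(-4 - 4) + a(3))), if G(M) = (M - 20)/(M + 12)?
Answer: √10777/13 ≈ 7.9856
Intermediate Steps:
a(l) = 0
G(M) = (-20 + M)/(12 + M)
√(G(14) + (-8*(-4 - 4) + a(3))) = √((-20 + 14)/(12 + 14) + (-8*(-4 - 4) + 0)) = √(-6/26 + (-8*(-8) + 0)) = √((1/26)*(-6) + (64 + 0)) = √(-3/13 + 64) = √(829/13) = √10777/13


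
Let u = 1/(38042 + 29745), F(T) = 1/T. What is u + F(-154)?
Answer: -67633/10439198 ≈ -0.0064788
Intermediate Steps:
u = 1/67787 ≈ 1.4752e-5
u + F(-154) = 1/67787 + 1/(-154) = 1/67787 - 1/154 = -67633/10439198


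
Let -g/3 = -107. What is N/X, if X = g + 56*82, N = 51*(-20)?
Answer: -60/289 ≈ -0.20761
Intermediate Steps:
g = 321 (g = -3*(-107) = 321)
N = -1020
X = 4913 (X = 321 + 56*82 = 321 + 4592 = 4913)
N/X = -1020/4913 = -1020*1/4913 = -60/289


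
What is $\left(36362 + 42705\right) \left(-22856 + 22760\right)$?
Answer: $-7590432$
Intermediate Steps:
$\left(36362 + 42705\right) \left(-22856 + 22760\right) = 79067 \left(-96\right) = -7590432$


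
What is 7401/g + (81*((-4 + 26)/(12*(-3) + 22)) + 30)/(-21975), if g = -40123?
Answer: -370378354/2057306825 ≈ -0.18003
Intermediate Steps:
7401/g + (81*((-4 + 26)/(12*(-3) + 22)) + 30)/(-21975) = 7401/(-40123) + (81*((-4 + 26)/(12*(-3) + 22)) + 30)/(-21975) = 7401*(-1/40123) + (81*(22/(-36 + 22)) + 30)*(-1/21975) = -7401/40123 + (81*(22/(-14)) + 30)*(-1/21975) = -7401/40123 + (81*(22*(-1/14)) + 30)*(-1/21975) = -7401/40123 + (81*(-11/7) + 30)*(-1/21975) = -7401/40123 + (-891/7 + 30)*(-1/21975) = -7401/40123 - 681/7*(-1/21975) = -7401/40123 + 227/51275 = -370378354/2057306825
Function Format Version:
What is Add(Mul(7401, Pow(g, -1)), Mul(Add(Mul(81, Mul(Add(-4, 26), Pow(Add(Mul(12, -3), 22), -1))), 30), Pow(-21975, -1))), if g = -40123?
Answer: Rational(-370378354, 2057306825) ≈ -0.18003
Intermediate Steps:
Add(Mul(7401, Pow(g, -1)), Mul(Add(Mul(81, Mul(Add(-4, 26), Pow(Add(Mul(12, -3), 22), -1))), 30), Pow(-21975, -1))) = Add(Mul(7401, Pow(-40123, -1)), Mul(Add(Mul(81, Mul(Add(-4, 26), Pow(Add(Mul(12, -3), 22), -1))), 30), Pow(-21975, -1))) = Add(Mul(7401, Rational(-1, 40123)), Mul(Add(Mul(81, Mul(22, Pow(Add(-36, 22), -1))), 30), Rational(-1, 21975))) = Add(Rational(-7401, 40123), Mul(Add(Mul(81, Mul(22, Pow(-14, -1))), 30), Rational(-1, 21975))) = Add(Rational(-7401, 40123), Mul(Add(Mul(81, Mul(22, Rational(-1, 14))), 30), Rational(-1, 21975))) = Add(Rational(-7401, 40123), Mul(Add(Mul(81, Rational(-11, 7)), 30), Rational(-1, 21975))) = Add(Rational(-7401, 40123), Mul(Add(Rational(-891, 7), 30), Rational(-1, 21975))) = Add(Rational(-7401, 40123), Mul(Rational(-681, 7), Rational(-1, 21975))) = Add(Rational(-7401, 40123), Rational(227, 51275)) = Rational(-370378354, 2057306825)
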